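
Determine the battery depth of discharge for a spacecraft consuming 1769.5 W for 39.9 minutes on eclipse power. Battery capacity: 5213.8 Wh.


E_used = P * t / 60 = 1769.5 * 39.9 / 60 = 1176.7175 Wh
DOD = E_used / E_total * 100 = 1176.7175 / 5213.8 * 100
DOD = 22.5693 %

22.5693 %


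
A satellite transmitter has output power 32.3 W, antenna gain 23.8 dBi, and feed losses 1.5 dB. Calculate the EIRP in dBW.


Pt = 32.3 W = 15.0920 dBW
EIRP = Pt_dBW + Gt - losses = 15.0920 + 23.8 - 1.5 = 37.3920 dBW

37.3920 dBW


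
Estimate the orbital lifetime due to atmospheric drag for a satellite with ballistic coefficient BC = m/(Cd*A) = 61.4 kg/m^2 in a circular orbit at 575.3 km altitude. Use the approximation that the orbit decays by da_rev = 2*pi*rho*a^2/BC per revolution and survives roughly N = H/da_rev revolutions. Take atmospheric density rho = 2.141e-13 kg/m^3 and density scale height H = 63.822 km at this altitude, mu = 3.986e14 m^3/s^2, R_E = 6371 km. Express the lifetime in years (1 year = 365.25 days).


a = R_E + alt = 6946.3000 km = 6.9463e+06 m
da_rev = 2*pi*rho*a^2/BC = 2*pi*2.141e-13*(6.9463e+06)^2/61.4 = 1.057147 m per revolution
N = H/da_rev = 63822.0000 m / 1.057147 m = 60371.9458 revolutions
P = 2*pi*sqrt(a^3/mu) = 5761.5791 s
lifetime = N*P = 60371.9458 * 5761.5791 = 3.4783774e+08 s = 4025.8997 days
years = 4025.8997 / 365.25 = 11.0223 years

11.0223 years


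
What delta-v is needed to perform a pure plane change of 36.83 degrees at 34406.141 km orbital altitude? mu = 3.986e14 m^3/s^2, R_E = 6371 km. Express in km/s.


r = 40777.1410 km = 4.0777141e+07 m
V = sqrt(mu/r) = 3126.5132 m/s
di = 36.83 deg = 0.6428048 rad
dV = 2*V*sin(di/2) = 2*3126.5132*sin(0.3214024)
dV = 1975.3150 m/s = 1.9753 km/s

1.9753 km/s


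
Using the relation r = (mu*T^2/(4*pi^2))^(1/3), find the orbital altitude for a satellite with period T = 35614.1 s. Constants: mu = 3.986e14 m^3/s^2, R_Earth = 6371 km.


T = 35614.1 s
r = (mu*T^2/(4*pi^2))^(1/3) = (3.986e14 * 35614.1^2 / (4*pi^2))^(1/3)
r = 2.339594e+07 m = 23395.9402 km
alt = r - R_E = 23395.9402 - 6371 = 17024.9402 km

17024.9402 km


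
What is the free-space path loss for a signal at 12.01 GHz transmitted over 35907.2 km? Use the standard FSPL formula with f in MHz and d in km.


f = 12.01 GHz = 12010.0000 MHz
d = 35907.2 km
FSPL = 32.44 + 20*log10(12010.0000) + 20*log10(35907.2)
FSPL = 32.44 + 81.5909 + 91.1036
FSPL = 205.1345 dB

205.1345 dB


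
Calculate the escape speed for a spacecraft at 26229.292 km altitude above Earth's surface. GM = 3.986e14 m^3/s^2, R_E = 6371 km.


r = 6371.0 + 26229.292 = 32600.2920 km = 3.2600292e+07 m
v_esc = sqrt(2*mu/r) = sqrt(2*3.986e14 / 3.2600292e+07)
v_esc = 4945.0752 m/s = 4.9451 km/s

4.9451 km/s


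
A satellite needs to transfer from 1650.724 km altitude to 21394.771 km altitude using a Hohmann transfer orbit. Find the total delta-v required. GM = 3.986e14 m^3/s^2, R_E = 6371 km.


r1 = 8021.7240 km = 8.021724e+06 m
r2 = 27765.7710 km = 2.7765771e+07 m
dv1 = sqrt(mu/r1)*(sqrt(2*r2/(r1+r2)) - 1) = 1731.7813 m/s
dv2 = sqrt(mu/r2)*(1 - sqrt(2*r1/(r1+r2))) = 1252.0427 m/s
total dv = |dv1| + |dv2| = 1731.7813 + 1252.0427 = 2983.8241 m/s = 2.9838 km/s

2.9838 km/s


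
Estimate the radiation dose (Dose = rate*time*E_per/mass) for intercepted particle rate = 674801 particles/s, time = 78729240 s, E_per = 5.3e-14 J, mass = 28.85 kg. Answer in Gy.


Total energy deposited = rate * time * E_per
  = 674801 * 78729240 * 5.3e-14 = 2.8157 J
Dose = E_total / mass = 2.8157 / 28.85
Dose = 0.0975982 Gy

0.0976 Gy


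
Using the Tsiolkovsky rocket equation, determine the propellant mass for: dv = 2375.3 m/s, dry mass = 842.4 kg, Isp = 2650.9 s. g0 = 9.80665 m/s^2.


ve = Isp * g0 = 2650.9 * 9.80665 = 25996.448485 m/s
mass ratio = exp(dv/ve) = exp(2375.3/25996.448485) = 1.09567452
m_prop = m_dry * (mr - 1) = 842.4 * (1.09567452 - 1)
m_prop = 80.5962 kg

80.5962 kg


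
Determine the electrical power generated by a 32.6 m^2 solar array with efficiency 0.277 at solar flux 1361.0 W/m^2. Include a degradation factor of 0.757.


P = area * eta * S * degradation
P = 32.6 * 0.277 * 1361.0 * 0.757
P = 9303.6074 W

9303.6074 W


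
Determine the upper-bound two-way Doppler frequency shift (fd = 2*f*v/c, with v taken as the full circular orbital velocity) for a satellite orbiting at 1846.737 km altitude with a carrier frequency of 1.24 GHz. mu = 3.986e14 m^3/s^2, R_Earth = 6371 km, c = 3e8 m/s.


r = 8.217737e+06 m
v = sqrt(mu/r) = 6964.5415 m/s (worst-case radial velocity)
f = 1.24 GHz = 1.24e+09 Hz
fd = 2*f*v/c = 2*1.24e+09*6964.5415/3.0e+08
fd = 57573.5427 Hz

57573.5427 Hz


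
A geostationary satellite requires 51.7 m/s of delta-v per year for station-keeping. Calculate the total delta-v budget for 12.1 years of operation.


dV = rate * years = 51.7 * 12.1
dV = 625.5700 m/s

625.5700 m/s


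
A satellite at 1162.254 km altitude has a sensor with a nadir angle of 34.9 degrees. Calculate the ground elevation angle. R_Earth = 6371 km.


r = R_E + alt = 7533.2540 km
Law of sines in the satellite / Earth-center / ground-point triangle:
  sin(nadir)/R_E = sin(90 + el)/r  =>  cos(el) = (r/R_E)*sin(nadir)
cos(el) = (7533.2540 / 6371.0000) * sin(34.9 deg) = 0.6765218
el = arccos(0.6765218) = 47.4276 deg
(Earth-central angle = 90 - nadir - el = 7.6724 deg)

47.4276 degrees


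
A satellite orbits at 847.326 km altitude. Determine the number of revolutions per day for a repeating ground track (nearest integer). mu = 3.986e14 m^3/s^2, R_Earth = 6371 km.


r = 7.218326e+06 m
T = 2*pi*sqrt(r^3/mu) = 6103.3175 s = 101.7220 min
revs/day = 1440 / 101.7220 = 14.1562
Rounded: 14 revolutions per day

14 revolutions per day


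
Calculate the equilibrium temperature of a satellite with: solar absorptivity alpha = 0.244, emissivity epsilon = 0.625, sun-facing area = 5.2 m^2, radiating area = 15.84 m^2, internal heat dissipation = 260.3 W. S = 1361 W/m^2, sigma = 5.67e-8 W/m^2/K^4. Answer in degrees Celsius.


Numerator = alpha*S*A_sun + Q_int = 0.244*1361*5.2 + 260.3 = 1987.1368 W
Denominator = eps*sigma*A_rad = 0.625*5.67e-8*15.84 = 5.6133e-07 W/K^4
T^4 = 3.540051e+09 K^4
T = 243.9228 K = -29.2272 C

-29.2272 degrees Celsius


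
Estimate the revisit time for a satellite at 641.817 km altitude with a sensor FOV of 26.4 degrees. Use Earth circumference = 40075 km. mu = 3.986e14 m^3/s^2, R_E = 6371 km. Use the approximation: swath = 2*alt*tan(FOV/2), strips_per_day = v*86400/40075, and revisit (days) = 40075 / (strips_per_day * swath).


swath = 2*641.817*tan(0.2303835) = 301.0736 km
v = sqrt(mu/r) = 7539.1502 m/s = 7.5392 km/s
strips/day = v*86400/40075 = 7.5392*86400/40075 = 16.2541
coverage/day = strips * swath = 16.2541 * 301.0736 = 4893.6774 km
revisit = 40075 / 4893.6774 = 8.1891 days

8.1891 days


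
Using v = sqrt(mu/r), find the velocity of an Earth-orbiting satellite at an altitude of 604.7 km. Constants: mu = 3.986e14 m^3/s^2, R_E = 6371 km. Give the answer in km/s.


r = R_E + alt = 6371.0 + 604.7 = 6975.7000 km = 6.9757e+06 m
v = sqrt(mu/r) = sqrt(3.986e14 / 6.9757e+06) = 7559.1811 m/s = 7.5592 km/s

7.5592 km/s


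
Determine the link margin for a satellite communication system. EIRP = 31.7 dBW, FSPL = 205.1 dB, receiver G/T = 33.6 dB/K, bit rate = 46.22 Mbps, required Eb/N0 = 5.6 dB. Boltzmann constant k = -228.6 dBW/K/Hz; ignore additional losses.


C/N0 = EIRP - FSPL + G/T - k = 31.7 - 205.1 + 33.6 - (-228.6)
C/N0 = 88.8000 dB-Hz
R_b = 46.22 Mbps = 4.622e+07 bps -> 10*log10(R_b) = 76.6483 dB-Hz
Eb/N0 = C/N0 - 10*log10(R_b) = 88.8000 - 76.6483 = 12.1517 dB
Margin = Eb/N0 - Eb/N0_req = 12.1517 - 5.6 = 6.5517 dB (link closes)

6.5517 dB


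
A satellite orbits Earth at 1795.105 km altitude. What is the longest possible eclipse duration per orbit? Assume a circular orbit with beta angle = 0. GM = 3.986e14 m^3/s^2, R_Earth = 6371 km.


r = 8166.1050 km
T = 122.4003 min
Eclipse fraction = arcsin(R_E/r)/pi = arcsin(6371.0000/8166.1050)/pi
= arcsin(0.7801761)/pi = 0.2848706
Eclipse duration = 0.2848706 * 122.4003 = 34.8682 min

34.8682 minutes


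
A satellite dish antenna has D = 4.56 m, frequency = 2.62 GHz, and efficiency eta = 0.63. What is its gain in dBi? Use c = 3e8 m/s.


lambda = c/f = 3e8 / 2.62e+09 = 0.1145038 m
G = eta*(pi*D/lambda)^2 = 0.63*(pi*4.56/0.1145038)^2
G = 9861.2065 (linear)
G = 10*log10(9861.2065) = 39.9393 dBi

39.9393 dBi


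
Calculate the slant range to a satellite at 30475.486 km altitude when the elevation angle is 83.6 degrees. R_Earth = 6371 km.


h = 30475.486 km, el = 83.6 deg
d = -R_E*sin(el) + sqrt((R_E*sin(el))^2 + 2*R_E*h + h^2)
d = -6371.0000*sin(1.4591) + sqrt((6371.0000*0.9937679)^2 + 2*6371.0000*30475.486 + 30475.486^2)
d = 30508.3462 km

30508.3462 km


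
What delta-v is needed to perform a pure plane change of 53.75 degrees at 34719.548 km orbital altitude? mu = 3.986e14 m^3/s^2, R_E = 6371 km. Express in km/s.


r = 41090.5480 km = 4.1090548e+07 m
V = sqrt(mu/r) = 3114.5670 m/s
di = 53.75 deg = 0.9381145 rad
dV = 2*V*sin(di/2) = 2*3114.5670*sin(0.4690572)
dV = 2815.8523 m/s = 2.8159 km/s

2.8159 km/s


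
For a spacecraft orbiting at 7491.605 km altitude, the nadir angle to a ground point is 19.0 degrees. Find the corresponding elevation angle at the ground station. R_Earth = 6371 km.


r = R_E + alt = 13862.6050 km
Law of sines in the satellite / Earth-center / ground-point triangle:
  sin(nadir)/R_E = sin(90 + el)/r  =>  cos(el) = (r/R_E)*sin(nadir)
cos(el) = (13862.6050 / 6371.0000) * sin(19.0 deg) = 0.708401
el = arccos(0.708401) = 44.8950 deg
(Earth-central angle = 90 - nadir - el = 26.1050 deg)

44.8950 degrees


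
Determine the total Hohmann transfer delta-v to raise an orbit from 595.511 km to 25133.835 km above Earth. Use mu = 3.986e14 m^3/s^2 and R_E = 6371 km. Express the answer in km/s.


r1 = 6966.5110 km = 6.966511e+06 m
r2 = 31504.8350 km = 3.1504835e+07 m
dv1 = sqrt(mu/r1)*(sqrt(2*r2/(r1+r2)) - 1) = 2116.2930 m/s
dv2 = sqrt(mu/r2)*(1 - sqrt(2*r1/(r1+r2))) = 1416.3761 m/s
total dv = |dv1| + |dv2| = 2116.2930 + 1416.3761 = 3532.6691 m/s = 3.5327 km/s

3.5327 km/s


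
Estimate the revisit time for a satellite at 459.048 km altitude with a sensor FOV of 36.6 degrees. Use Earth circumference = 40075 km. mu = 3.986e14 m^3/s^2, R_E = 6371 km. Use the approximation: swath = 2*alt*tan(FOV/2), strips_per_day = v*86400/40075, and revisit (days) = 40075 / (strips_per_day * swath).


swath = 2*459.048*tan(0.3193953) = 303.6312 km
v = sqrt(mu/r) = 7639.3564 m/s = 7.6394 km/s
strips/day = v*86400/40075 = 7.6394*86400/40075 = 16.4701
coverage/day = strips * swath = 16.4701 * 303.6312 = 5000.8452 km
revisit = 40075 / 5000.8452 = 8.0136 days

8.0136 days


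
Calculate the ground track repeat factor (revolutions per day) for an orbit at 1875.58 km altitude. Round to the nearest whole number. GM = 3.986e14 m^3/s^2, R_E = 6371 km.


r = 8.24658e+06 m
T = 2*pi*sqrt(r^3/mu) = 7452.8441 s = 124.2141 min
revs/day = 1440 / 124.2141 = 11.5929
Rounded: 12 revolutions per day

12 revolutions per day


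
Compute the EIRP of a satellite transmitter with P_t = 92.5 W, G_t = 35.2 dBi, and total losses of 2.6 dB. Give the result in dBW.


Pt = 92.5 W = 19.6614 dBW
EIRP = Pt_dBW + Gt - losses = 19.6614 + 35.2 - 2.6 = 52.2614 dBW

52.2614 dBW


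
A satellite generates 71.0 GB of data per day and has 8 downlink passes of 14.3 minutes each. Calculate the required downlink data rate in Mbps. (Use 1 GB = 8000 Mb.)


total contact time = 8 * 14.3 * 60 = 6864.0000 s
data = 71.0 GB = 568000.0000 Mb
rate = 568000.0000 / 6864.0000 = 82.7506 Mbps

82.7506 Mbps


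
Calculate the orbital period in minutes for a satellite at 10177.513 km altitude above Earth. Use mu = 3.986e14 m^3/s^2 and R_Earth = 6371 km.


r = 16548.5130 km = 1.6548513e+07 m
T = 2*pi*sqrt(r^3/mu) = 2*pi*sqrt(4.5318646e+21 / 3.986e14)
T = 21186.0349 s = 353.1006 min

353.1006 minutes


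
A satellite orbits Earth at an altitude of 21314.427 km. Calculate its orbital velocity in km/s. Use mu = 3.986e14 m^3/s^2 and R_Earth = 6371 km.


r = R_E + alt = 6371.0 + 21314.427 = 27685.4270 km = 2.7685427e+07 m
v = sqrt(mu/r) = sqrt(3.986e14 / 2.7685427e+07) = 3794.3993 m/s = 3.7944 km/s

3.7944 km/s


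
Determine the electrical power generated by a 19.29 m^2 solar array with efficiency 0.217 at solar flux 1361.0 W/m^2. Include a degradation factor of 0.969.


P = area * eta * S * degradation
P = 19.29 * 0.217 * 1361.0 * 0.969
P = 5520.4422 W

5520.4422 W


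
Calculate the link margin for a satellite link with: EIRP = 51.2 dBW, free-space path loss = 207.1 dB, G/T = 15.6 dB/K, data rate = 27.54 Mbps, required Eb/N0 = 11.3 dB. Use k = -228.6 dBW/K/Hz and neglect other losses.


C/N0 = EIRP - FSPL + G/T - k = 51.2 - 207.1 + 15.6 - (-228.6)
C/N0 = 88.3000 dB-Hz
R_b = 27.54 Mbps = 2.754e+07 bps -> 10*log10(R_b) = 74.3996 dB-Hz
Eb/N0 = C/N0 - 10*log10(R_b) = 88.3000 - 74.3996 = 13.9004 dB
Margin = Eb/N0 - Eb/N0_req = 13.9004 - 11.3 = 2.6004 dB (link closes)

2.6004 dB


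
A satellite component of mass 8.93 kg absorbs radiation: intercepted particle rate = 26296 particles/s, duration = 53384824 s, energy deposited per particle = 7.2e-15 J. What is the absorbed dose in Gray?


Total energy deposited = rate * time * E_per
  = 26296 * 53384824 * 7.2e-15 = 0.01010741 J
Dose = E_total / mass = 0.01010741 / 8.93
Dose = 0.001131849 Gy

0.0011 Gy


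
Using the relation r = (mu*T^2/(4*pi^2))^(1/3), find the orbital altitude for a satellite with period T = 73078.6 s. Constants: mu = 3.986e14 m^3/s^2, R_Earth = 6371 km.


T = 73078.6 s
r = (mu*T^2/(4*pi^2))^(1/3) = (3.986e14 * 73078.6^2 / (4*pi^2))^(1/3)
r = 3.7779192e+07 m = 37779.1920 km
alt = r - R_E = 37779.1920 - 6371 = 31408.1920 km

31408.1920 km


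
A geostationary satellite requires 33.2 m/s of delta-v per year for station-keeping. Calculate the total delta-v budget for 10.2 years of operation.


dV = rate * years = 33.2 * 10.2
dV = 338.6400 m/s

338.6400 m/s


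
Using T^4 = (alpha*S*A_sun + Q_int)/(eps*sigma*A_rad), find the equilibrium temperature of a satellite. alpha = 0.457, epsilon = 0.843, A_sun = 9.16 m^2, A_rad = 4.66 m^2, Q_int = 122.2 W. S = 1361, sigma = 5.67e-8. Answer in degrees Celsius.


Numerator = alpha*S*A_sun + Q_int = 0.457*1361*9.16 + 122.2 = 5819.5093 W
Denominator = eps*sigma*A_rad = 0.843*5.67e-8*4.66 = 2.2273915e-07 W/K^4
T^4 = 2.6127016e+10 K^4
T = 402.0430 K = 128.8930 C

128.8930 degrees Celsius


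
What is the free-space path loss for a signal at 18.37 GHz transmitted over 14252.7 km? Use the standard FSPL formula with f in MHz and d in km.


f = 18.37 GHz = 18370.0000 MHz
d = 14252.7 km
FSPL = 32.44 + 20*log10(18370.0000) + 20*log10(14252.7)
FSPL = 32.44 + 85.2822 + 83.0779
FSPL = 200.8001 dB

200.8001 dB


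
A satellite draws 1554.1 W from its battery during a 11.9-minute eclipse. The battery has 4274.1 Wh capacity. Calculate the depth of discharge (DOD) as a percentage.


E_used = P * t / 60 = 1554.1 * 11.9 / 60 = 308.2298 Wh
DOD = E_used / E_total * 100 = 308.2298 / 4274.1 * 100
DOD = 7.2116 %

7.2116 %


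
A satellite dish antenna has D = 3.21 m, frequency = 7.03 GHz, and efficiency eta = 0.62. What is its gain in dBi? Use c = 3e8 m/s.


lambda = c/f = 3e8 / 7.03e+09 = 0.04267425 m
G = eta*(pi*D/lambda)^2 = 0.62*(pi*3.21/0.04267425)^2
G = 34623.3942 (linear)
G = 10*log10(34623.3942) = 45.3937 dBi

45.3937 dBi


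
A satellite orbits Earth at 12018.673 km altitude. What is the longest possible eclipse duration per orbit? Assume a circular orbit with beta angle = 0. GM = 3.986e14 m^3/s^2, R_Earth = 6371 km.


r = 18389.6730 km
T = 413.6385 min
Eclipse fraction = arcsin(R_E/r)/pi = arcsin(6371.0000/18389.6730)/pi
= arcsin(0.3464444)/pi = 0.1126111
Eclipse duration = 0.1126111 * 413.6385 = 46.5803 min

46.5803 minutes


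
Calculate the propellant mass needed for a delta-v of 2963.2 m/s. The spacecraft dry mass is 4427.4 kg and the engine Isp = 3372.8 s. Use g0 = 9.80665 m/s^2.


ve = Isp * g0 = 3372.8 * 9.80665 = 33075.869120 m/s
mass ratio = exp(dv/ve) = exp(2963.2/33075.869120) = 1.09372354
m_prop = m_dry * (mr - 1) = 4427.4 * (1.09372354 - 1)
m_prop = 414.9516 kg

414.9516 kg


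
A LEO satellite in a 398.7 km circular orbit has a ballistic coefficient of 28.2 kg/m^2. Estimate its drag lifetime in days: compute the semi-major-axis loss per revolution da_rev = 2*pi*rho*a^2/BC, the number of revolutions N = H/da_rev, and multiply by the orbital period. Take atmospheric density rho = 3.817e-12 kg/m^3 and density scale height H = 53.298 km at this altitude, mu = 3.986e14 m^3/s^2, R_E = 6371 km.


a = R_E + alt = 6769.7000 km = 6.7697e+06 m
da_rev = 2*pi*rho*a^2/BC = 2*pi*3.817e-12*(6.7697e+06)^2/28.2 = 38.975506 m per revolution
N = H/da_rev = 53298.0000 m / 38.975506 m = 1367.4742 revolutions
P = 2*pi*sqrt(a^3/mu) = 5543.2614 s
lifetime = N*P = 1367.4742 * 5543.2614 = 7.580267e+06 s = 87.7346 days

87.7346 days


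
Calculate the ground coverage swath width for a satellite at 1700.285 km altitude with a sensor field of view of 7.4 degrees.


FOV = 7.4 deg = 0.1291544 rad
swath = 2 * alt * tan(FOV/2) = 2 * 1700.285 * tan(0.06457718)
swath = 2 * 1700.285 * 0.0646671
swath = 219.9050 km

219.9050 km


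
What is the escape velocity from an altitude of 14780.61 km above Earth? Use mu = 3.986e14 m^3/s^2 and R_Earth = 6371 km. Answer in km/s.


r = 6371.0 + 14780.61 = 21151.6100 km = 2.115161e+07 m
v_esc = sqrt(2*mu/r) = sqrt(2*3.986e14 / 2.115161e+07)
v_esc = 6139.2021 m/s = 6.1392 km/s

6.1392 km/s


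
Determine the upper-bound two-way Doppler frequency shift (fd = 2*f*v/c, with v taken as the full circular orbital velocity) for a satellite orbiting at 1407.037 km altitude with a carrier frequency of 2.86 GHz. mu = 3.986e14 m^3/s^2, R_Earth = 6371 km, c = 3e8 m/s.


r = 7.778037e+06 m
v = sqrt(mu/r) = 7158.6915 m/s (worst-case radial velocity)
f = 2.86 GHz = 2.86e+09 Hz
fd = 2*f*v/c = 2*2.86e+09*7158.6915/3.0e+08
fd = 136492.3839 Hz

136492.3839 Hz


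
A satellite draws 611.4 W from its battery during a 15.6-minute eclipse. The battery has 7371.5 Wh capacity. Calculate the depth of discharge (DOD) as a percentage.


E_used = P * t / 60 = 611.4 * 15.6 / 60 = 158.9640 Wh
DOD = E_used / E_total * 100 = 158.9640 / 7371.5 * 100
DOD = 2.1565 %

2.1565 %


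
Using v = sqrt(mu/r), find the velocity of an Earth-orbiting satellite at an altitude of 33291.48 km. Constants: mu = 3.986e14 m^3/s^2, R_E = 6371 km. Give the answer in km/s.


r = R_E + alt = 6371.0 + 33291.48 = 39662.4800 km = 3.966248e+07 m
v = sqrt(mu/r) = sqrt(3.986e14 / 3.966248e+07) = 3170.1420 m/s = 3.1701 km/s

3.1701 km/s


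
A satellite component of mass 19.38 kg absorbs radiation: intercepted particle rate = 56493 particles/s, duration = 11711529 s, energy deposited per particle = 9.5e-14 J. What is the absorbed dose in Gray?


Total energy deposited = rate * time * E_per
  = 56493 * 11711529 * 9.5e-14 = 0.06285384 J
Dose = E_total / mass = 0.06285384 / 19.38
Dose = 0.003243232 Gy

0.0032 Gy


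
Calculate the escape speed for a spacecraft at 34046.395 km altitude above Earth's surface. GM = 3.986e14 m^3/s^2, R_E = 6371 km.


r = 6371.0 + 34046.395 = 40417.3950 km = 4.0417395e+07 m
v_esc = sqrt(2*mu/r) = sqrt(2*3.986e14 / 4.0417395e+07)
v_esc = 4441.1914 m/s = 4.4412 km/s

4.4412 km/s


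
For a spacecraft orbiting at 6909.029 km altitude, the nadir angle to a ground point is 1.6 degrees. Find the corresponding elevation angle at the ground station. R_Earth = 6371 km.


r = R_E + alt = 13280.0290 km
Law of sines in the satellite / Earth-center / ground-point triangle:
  sin(nadir)/R_E = sin(90 + el)/r  =>  cos(el) = (r/R_E)*sin(nadir)
cos(el) = (13280.0290 / 6371.0000) * sin(1.6 deg) = 0.05820125
el = arccos(0.05820125) = 86.6634 deg
(Earth-central angle = 90 - nadir - el = 1.7366 deg)

86.6634 degrees


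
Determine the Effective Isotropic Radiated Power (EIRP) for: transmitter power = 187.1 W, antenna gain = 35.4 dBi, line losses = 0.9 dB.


Pt = 187.1 W = 22.7207 dBW
EIRP = Pt_dBW + Gt - losses = 22.7207 + 35.4 - 0.9 = 57.2207 dBW

57.2207 dBW


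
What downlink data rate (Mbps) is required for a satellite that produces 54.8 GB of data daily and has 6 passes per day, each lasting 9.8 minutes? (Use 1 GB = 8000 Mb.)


total contact time = 6 * 9.8 * 60 = 3528.0000 s
data = 54.8 GB = 438400.0000 Mb
rate = 438400.0000 / 3528.0000 = 124.2630 Mbps

124.2630 Mbps


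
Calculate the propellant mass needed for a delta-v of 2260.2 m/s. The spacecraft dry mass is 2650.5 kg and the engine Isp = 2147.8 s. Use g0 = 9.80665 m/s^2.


ve = Isp * g0 = 2147.8 * 9.80665 = 21062.722870 m/s
mass ratio = exp(dv/ve) = exp(2260.2/21062.722870) = 1.11327716
m_prop = m_dry * (mr - 1) = 2650.5 * (1.11327716 - 1)
m_prop = 300.2411 kg

300.2411 kg


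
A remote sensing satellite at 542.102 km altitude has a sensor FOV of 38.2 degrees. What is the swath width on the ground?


FOV = 38.2 deg = 0.6667158 rad
swath = 2 * alt * tan(FOV/2) = 2 * 542.102 * tan(0.3333579)
swath = 2 * 542.102 * 0.346281
swath = 375.4393 km

375.4393 km


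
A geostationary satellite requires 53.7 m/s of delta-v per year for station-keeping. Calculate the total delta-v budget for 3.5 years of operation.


dV = rate * years = 53.7 * 3.5
dV = 187.9500 m/s

187.9500 m/s


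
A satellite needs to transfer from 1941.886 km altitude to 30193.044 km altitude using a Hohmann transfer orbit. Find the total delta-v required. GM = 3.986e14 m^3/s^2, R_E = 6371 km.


r1 = 8312.8860 km = 8.312886e+06 m
r2 = 36564.0440 km = 3.6564044e+07 m
dv1 = sqrt(mu/r1)*(sqrt(2*r2/(r1+r2)) - 1) = 1914.8411 m/s
dv2 = sqrt(mu/r2)*(1 - sqrt(2*r1/(r1+r2))) = 1292.0778 m/s
total dv = |dv1| + |dv2| = 1914.8411 + 1292.0778 = 3206.9189 m/s = 3.2069 km/s

3.2069 km/s


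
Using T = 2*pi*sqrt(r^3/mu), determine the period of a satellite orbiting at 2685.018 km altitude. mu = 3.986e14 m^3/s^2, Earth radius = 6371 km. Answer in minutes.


r = 9056.0180 km = 9.056018e+06 m
T = 2*pi*sqrt(r^3/mu) = 2*pi*sqrt(7.4269728e+20 / 3.986e14)
T = 8576.6391 s = 142.9440 min

142.9440 minutes


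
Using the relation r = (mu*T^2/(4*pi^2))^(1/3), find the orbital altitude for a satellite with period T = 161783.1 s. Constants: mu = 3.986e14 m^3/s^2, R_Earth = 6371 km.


T = 161783.1 s
r = (mu*T^2/(4*pi^2))^(1/3) = (3.986e14 * 161783.1^2 / (4*pi^2))^(1/3)
r = 6.4172352e+07 m = 64172.3516 km
alt = r - R_E = 64172.3516 - 6371 = 57801.3516 km

57801.3516 km


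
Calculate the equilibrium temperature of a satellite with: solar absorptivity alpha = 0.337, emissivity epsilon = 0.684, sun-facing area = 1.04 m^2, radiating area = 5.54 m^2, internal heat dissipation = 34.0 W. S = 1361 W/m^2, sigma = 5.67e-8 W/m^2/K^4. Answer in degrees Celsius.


Numerator = alpha*S*A_sun + Q_int = 0.337*1361*1.04 + 34.0 = 511.0033 W
Denominator = eps*sigma*A_rad = 0.684*5.67e-8*5.54 = 2.1485671e-07 W/K^4
T^4 = 2.3783445e+09 K^4
T = 220.8354 K = -52.3146 C

-52.3146 degrees Celsius


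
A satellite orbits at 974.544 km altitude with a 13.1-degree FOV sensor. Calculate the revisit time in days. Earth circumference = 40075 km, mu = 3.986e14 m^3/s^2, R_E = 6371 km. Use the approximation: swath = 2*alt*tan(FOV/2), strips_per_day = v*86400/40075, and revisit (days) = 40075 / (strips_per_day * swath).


swath = 2*974.544*tan(0.1143191) = 223.7937 km
v = sqrt(mu/r) = 7366.4232 m/s = 7.3664 km/s
strips/day = v*86400/40075 = 7.3664*86400/40075 = 15.8817
coverage/day = strips * swath = 15.8817 * 223.7937 = 3554.2232 km
revisit = 40075 / 3554.2232 = 11.2753 days

11.2753 days


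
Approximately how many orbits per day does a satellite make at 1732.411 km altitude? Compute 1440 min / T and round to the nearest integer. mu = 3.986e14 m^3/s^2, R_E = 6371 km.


r = 8.103411e+06 m
T = 2*pi*sqrt(r^3/mu) = 7259.6055 s = 120.9934 min
revs/day = 1440 / 120.9934 = 11.9015
Rounded: 12 revolutions per day

12 revolutions per day


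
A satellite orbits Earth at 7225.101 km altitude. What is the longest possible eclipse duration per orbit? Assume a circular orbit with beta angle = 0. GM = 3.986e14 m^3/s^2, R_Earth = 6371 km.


r = 13596.1010 km
T = 262.9551 min
Eclipse fraction = arcsin(R_E/r)/pi = arcsin(6371.0000/13596.1010)/pi
= arcsin(0.4685902)/pi = 0.1552379
Eclipse duration = 0.1552379 * 262.9551 = 40.8206 min

40.8206 minutes


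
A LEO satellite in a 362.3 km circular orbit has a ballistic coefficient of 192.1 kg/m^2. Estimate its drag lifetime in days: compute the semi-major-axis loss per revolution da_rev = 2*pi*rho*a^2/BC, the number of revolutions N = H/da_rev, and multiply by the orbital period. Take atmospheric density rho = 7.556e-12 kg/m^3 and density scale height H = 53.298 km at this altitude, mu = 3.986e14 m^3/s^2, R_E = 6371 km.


a = R_E + alt = 6733.3000 km = 6.7333e+06 m
da_rev = 2*pi*rho*a^2/BC = 2*pi*7.556e-12*(6.7333e+06)^2/192.1 = 11.204704 m per revolution
N = H/da_rev = 53298.0000 m / 11.204704 m = 4756.7522 revolutions
P = 2*pi*sqrt(a^3/mu) = 5498.6132 s
lifetime = N*P = 4756.7522 * 5498.6132 = 2.615554e+07 s = 302.7262 days

302.7262 days


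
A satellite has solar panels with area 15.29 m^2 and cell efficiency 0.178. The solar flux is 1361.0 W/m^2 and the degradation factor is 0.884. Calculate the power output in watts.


P = area * eta * S * degradation
P = 15.29 * 0.178 * 1361.0 * 0.884
P = 3274.4463 W

3274.4463 W


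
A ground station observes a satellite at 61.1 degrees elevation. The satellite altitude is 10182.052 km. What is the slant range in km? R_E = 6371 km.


h = 10182.052 km, el = 61.1 deg
d = -R_E*sin(el) + sqrt((R_E*sin(el))^2 + 2*R_E*h + h^2)
d = -6371.0000*sin(1.0664) + sqrt((6371.0000*0.8754645)^2 + 2*6371.0000*10182.052 + 10182.052^2)
d = 10686.5890 km

10686.5890 km


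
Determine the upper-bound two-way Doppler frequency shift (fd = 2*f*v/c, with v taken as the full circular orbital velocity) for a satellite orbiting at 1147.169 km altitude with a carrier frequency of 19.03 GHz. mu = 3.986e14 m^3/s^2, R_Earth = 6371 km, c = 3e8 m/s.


r = 7.518169e+06 m
v = sqrt(mu/r) = 7281.3617 m/s (worst-case radial velocity)
f = 19.03 GHz = 1.903e+10 Hz
fd = 2*f*v/c = 2*1.903e+10*7281.3617/3.0e+08
fd = 923762.0880 Hz

923762.0880 Hz


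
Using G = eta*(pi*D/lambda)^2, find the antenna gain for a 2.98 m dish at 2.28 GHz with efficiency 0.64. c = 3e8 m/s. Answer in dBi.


lambda = c/f = 3e8 / 2.28e+09 = 0.1315789 m
G = eta*(pi*D/lambda)^2 = 0.64*(pi*2.98/0.1315789)^2
G = 3239.9584 (linear)
G = 10*log10(3239.9584) = 35.1054 dBi

35.1054 dBi


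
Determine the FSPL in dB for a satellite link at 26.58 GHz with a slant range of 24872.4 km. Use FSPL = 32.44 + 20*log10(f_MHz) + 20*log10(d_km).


f = 26.58 GHz = 26580.0000 MHz
d = 24872.4 km
FSPL = 32.44 + 20*log10(26580.0000) + 20*log10(24872.4)
FSPL = 32.44 + 88.4911 + 87.9144
FSPL = 208.8455 dB

208.8455 dB


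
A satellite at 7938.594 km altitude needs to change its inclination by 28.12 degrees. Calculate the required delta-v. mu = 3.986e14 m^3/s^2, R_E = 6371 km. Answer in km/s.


r = 14309.5940 km = 1.4309594e+07 m
V = sqrt(mu/r) = 5277.8251 m/s
di = 28.12 deg = 0.4907866 rad
dV = 2*V*sin(di/2) = 2*5277.8251*sin(0.2453933)
dV = 2564.3670 m/s = 2.5644 km/s

2.5644 km/s


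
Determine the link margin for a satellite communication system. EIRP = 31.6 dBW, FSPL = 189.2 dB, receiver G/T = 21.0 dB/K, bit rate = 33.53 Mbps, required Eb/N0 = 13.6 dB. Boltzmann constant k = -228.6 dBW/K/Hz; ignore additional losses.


C/N0 = EIRP - FSPL + G/T - k = 31.6 - 189.2 + 21.0 - (-228.6)
C/N0 = 92.0000 dB-Hz
R_b = 33.53 Mbps = 3.353e+07 bps -> 10*log10(R_b) = 75.2543 dB-Hz
Eb/N0 = C/N0 - 10*log10(R_b) = 92.0000 - 75.2543 = 16.7457 dB
Margin = Eb/N0 - Eb/N0_req = 16.7457 - 13.6 = 3.1457 dB (link closes)

3.1457 dB


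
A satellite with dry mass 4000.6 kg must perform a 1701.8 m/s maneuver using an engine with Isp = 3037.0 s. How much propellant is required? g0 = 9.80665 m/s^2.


ve = Isp * g0 = 3037.0 * 9.80665 = 29782.796050 m/s
mass ratio = exp(dv/ve) = exp(1701.8/29782.796050) = 1.05880442
m_prop = m_dry * (mr - 1) = 4000.6 * (1.05880442 - 1)
m_prop = 235.2530 kg

235.2530 kg


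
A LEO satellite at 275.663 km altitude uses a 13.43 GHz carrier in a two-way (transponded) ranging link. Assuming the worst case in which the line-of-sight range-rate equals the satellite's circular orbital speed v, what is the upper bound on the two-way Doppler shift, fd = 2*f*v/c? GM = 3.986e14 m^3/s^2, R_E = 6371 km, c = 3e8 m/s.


r = 6.646663e+06 m
v = sqrt(mu/r) = 7744.0263 m/s (worst-case radial velocity)
f = 13.43 GHz = 1.343e+10 Hz
fd = 2*f*v/c = 2*1.343e+10*7744.0263/3.0e+08
fd = 693348.4850 Hz

693348.4850 Hz


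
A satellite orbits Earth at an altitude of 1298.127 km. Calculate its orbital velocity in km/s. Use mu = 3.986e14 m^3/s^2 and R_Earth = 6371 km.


r = R_E + alt = 6371.0 + 1298.127 = 7669.1270 km = 7.669127e+06 m
v = sqrt(mu/r) = sqrt(3.986e14 / 7.669127e+06) = 7209.3429 m/s = 7.2093 km/s

7.2093 km/s


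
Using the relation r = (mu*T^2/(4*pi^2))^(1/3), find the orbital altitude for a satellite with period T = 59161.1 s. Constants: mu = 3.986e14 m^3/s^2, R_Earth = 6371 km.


T = 59161.1 s
r = (mu*T^2/(4*pi^2))^(1/3) = (3.986e14 * 59161.1^2 / (4*pi^2))^(1/3)
r = 3.2815826e+07 m = 32815.8264 km
alt = r - R_E = 32815.8264 - 6371 = 26444.8264 km

26444.8264 km


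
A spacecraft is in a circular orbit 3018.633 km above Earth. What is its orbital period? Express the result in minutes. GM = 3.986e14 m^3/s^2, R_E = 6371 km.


r = 9389.6330 km = 9.389633e+06 m
T = 2*pi*sqrt(r^3/mu) = 2*pi*sqrt(8.2783895e+20 / 3.986e14)
T = 9054.9102 s = 150.9152 min

150.9152 minutes


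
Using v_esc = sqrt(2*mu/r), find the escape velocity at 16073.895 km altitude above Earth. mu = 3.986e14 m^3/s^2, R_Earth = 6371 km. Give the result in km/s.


r = 6371.0 + 16073.895 = 22444.8950 km = 2.2444895e+07 m
v_esc = sqrt(2*mu/r) = sqrt(2*3.986e14 / 2.2444895e+07)
v_esc = 5959.7063 m/s = 5.9597 km/s

5.9597 km/s


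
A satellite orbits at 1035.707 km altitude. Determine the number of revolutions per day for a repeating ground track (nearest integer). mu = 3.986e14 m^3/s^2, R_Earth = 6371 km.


r = 7.406707e+06 m
T = 2*pi*sqrt(r^3/mu) = 6343.7925 s = 105.7299 min
revs/day = 1440 / 105.7299 = 13.6196
Rounded: 14 revolutions per day

14 revolutions per day


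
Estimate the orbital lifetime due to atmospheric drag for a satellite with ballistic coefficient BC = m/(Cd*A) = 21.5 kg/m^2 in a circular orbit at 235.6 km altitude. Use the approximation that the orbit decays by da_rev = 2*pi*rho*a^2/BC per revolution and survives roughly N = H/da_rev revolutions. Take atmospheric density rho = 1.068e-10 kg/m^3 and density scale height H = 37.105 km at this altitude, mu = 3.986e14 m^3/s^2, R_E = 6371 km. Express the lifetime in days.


a = R_E + alt = 6606.6000 km = 6.6066e+06 m
da_rev = 2*pi*rho*a^2/BC = 2*pi*1.068e-10*(6.6066e+06)^2/21.5 = 1362.287235 m per revolution
N = H/da_rev = 37105.0000 m / 1362.287235 m = 27.2373 revolutions
P = 2*pi*sqrt(a^3/mu) = 5344.1451 s
lifetime = N*P = 27.2373 * 5344.1451 = 145559.9807 s = 1.6847 days

1.6847 days


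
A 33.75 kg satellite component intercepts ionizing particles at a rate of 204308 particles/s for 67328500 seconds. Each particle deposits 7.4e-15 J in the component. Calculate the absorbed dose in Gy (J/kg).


Total energy deposited = rate * time * E_per
  = 204308 * 67328500 * 7.4e-15 = 0.1017926 J
Dose = E_total / mass = 0.1017926 / 33.75
Dose = 0.003016076 Gy

0.0030 Gy


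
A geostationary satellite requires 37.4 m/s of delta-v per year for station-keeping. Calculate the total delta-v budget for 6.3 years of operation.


dV = rate * years = 37.4 * 6.3
dV = 235.6200 m/s

235.6200 m/s


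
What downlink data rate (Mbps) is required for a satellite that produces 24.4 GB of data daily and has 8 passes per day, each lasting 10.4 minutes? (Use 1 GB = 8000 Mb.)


total contact time = 8 * 10.4 * 60 = 4992.0000 s
data = 24.4 GB = 195200.0000 Mb
rate = 195200.0000 / 4992.0000 = 39.1026 Mbps

39.1026 Mbps


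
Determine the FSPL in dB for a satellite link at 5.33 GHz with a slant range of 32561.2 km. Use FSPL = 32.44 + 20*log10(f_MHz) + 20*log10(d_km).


f = 5.33 GHz = 5330.0000 MHz
d = 32561.2 km
FSPL = 32.44 + 20*log10(5330.0000) + 20*log10(32561.2)
FSPL = 32.44 + 74.5345 + 90.2540
FSPL = 197.2286 dB

197.2286 dB


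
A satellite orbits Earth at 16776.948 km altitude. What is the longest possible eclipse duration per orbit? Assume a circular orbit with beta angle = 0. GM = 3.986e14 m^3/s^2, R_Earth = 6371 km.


r = 23147.9480 km
T = 584.1558 min
Eclipse fraction = arcsin(R_E/r)/pi = arcsin(6371.0000/23147.9480)/pi
= arcsin(0.2752296)/pi = 0.08875387
Eclipse duration = 0.08875387 * 584.1558 = 51.8461 min

51.8461 minutes


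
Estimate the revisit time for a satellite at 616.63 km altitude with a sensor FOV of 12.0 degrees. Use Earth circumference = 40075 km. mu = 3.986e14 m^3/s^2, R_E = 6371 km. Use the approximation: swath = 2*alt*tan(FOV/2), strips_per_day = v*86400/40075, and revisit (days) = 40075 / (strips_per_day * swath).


swath = 2*616.63*tan(0.1047198) = 129.6208 km
v = sqrt(mu/r) = 7552.7254 m/s = 7.5527 km/s
strips/day = v*86400/40075 = 7.5527*86400/40075 = 16.2834
coverage/day = strips * swath = 16.2834 * 129.6208 = 2110.6624 km
revisit = 40075 / 2110.6624 = 18.9869 days

18.9869 days


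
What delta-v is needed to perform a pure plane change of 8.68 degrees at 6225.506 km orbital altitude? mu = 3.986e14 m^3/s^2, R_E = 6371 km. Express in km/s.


r = 12596.5060 km = 1.2596506e+07 m
V = sqrt(mu/r) = 5625.2729 m/s
di = 8.68 deg = 0.1514946 rad
dV = 2*V*sin(di/2) = 2*5625.2729*sin(0.07574729)
dV = 851.3837 m/s = 0.8513837 km/s

0.8514 km/s


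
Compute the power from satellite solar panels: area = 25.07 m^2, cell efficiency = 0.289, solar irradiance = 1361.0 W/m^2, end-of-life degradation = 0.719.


P = area * eta * S * degradation
P = 25.07 * 0.289 * 1361.0 * 0.719
P = 7089.8850 W

7089.8850 W


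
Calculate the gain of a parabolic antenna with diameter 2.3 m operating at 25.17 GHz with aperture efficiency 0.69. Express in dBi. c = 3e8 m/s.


lambda = c/f = 3e8 / 2.517e+10 = 0.01191895 m
G = eta*(pi*D/lambda)^2 = 0.69*(pi*2.3/0.01191895)^2
G = 253587.8431 (linear)
G = 10*log10(253587.8431) = 54.0413 dBi

54.0413 dBi


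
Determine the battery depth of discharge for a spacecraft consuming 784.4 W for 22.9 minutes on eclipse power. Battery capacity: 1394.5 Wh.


E_used = P * t / 60 = 784.4 * 22.9 / 60 = 299.3793 Wh
DOD = E_used / E_total * 100 = 299.3793 / 1394.5 * 100
DOD = 21.4686 %

21.4686 %


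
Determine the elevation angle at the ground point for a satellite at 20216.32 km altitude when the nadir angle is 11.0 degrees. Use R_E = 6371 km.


r = R_E + alt = 26587.3200 km
Law of sines in the satellite / Earth-center / ground-point triangle:
  sin(nadir)/R_E = sin(90 + el)/r  =>  cos(el) = (r/R_E)*sin(nadir)
cos(el) = (26587.3200 / 6371.0000) * sin(11.0 deg) = 0.79628
el = arccos(0.79628) = 37.2237 deg
(Earth-central angle = 90 - nadir - el = 41.7763 deg)

37.2237 degrees


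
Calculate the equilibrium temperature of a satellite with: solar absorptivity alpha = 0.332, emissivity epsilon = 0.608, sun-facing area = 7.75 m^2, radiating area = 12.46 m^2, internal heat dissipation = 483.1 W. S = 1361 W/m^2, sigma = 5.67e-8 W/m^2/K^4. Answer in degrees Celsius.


Numerator = alpha*S*A_sun + Q_int = 0.332*1361*7.75 + 483.1 = 3984.9530 W
Denominator = eps*sigma*A_rad = 0.608*5.67e-8*12.46 = 4.2954106e-07 W/K^4
T^4 = 9.2772343e+09 K^4
T = 310.3521 K = 37.2021 C

37.2021 degrees Celsius


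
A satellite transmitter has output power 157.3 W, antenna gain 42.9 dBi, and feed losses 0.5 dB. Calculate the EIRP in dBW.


Pt = 157.3 W = 21.9673 dBW
EIRP = Pt_dBW + Gt - losses = 21.9673 + 42.9 - 0.5 = 64.3673 dBW

64.3673 dBW


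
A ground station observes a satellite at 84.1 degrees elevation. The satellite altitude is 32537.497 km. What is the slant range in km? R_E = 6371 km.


h = 32537.497 km, el = 84.1 deg
d = -R_E*sin(el) + sqrt((R_E*sin(el))^2 + 2*R_E*h + h^2)
d = -6371.0000*sin(1.4678) + sqrt((6371.0000*0.9947028)^2 + 2*6371.0000*32537.497 + 32537.497^2)
d = 32565.7335 km

32565.7335 km


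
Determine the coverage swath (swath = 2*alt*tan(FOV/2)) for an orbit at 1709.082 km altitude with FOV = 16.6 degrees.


FOV = 16.6 deg = 0.2897247 rad
swath = 2 * alt * tan(FOV/2) = 2 * 1709.082 * tan(0.1448623)
swath = 2 * 1709.082 * 0.1458842
swath = 498.6562 km

498.6562 km


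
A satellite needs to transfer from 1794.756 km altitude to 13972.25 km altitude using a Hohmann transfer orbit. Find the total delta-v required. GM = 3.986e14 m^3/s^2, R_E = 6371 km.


r1 = 8165.7560 km = 8.165756e+06 m
r2 = 20343.2500 km = 2.034325e+07 m
dv1 = sqrt(mu/r1)*(sqrt(2*r2/(r1+r2)) - 1) = 1359.8299 m/s
dv2 = sqrt(mu/r2)*(1 - sqrt(2*r1/(r1+r2))) = 1076.2033 m/s
total dv = |dv1| + |dv2| = 1359.8299 + 1076.2033 = 2436.0333 m/s = 2.4360 km/s

2.4360 km/s


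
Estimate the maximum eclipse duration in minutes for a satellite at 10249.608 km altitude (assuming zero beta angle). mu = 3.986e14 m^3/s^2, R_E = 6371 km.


r = 16620.6080 km
T = 355.4106 min
Eclipse fraction = arcsin(R_E/r)/pi = arcsin(6371.0000/16620.6080)/pi
= arcsin(0.3833193)/pi = 0.1252191
Eclipse duration = 0.1252191 * 355.4106 = 44.5042 min

44.5042 minutes


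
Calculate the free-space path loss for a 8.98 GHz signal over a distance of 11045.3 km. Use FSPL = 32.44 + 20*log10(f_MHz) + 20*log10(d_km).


f = 8.98 GHz = 8980.0000 MHz
d = 11045.3 km
FSPL = 32.44 + 20*log10(8980.0000) + 20*log10(11045.3)
FSPL = 32.44 + 79.0655 + 80.8636
FSPL = 192.3691 dB

192.3691 dB


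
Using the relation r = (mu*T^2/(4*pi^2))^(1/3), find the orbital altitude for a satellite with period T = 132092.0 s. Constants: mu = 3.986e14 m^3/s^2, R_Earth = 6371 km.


T = 132092.0 s
r = (mu*T^2/(4*pi^2))^(1/3) = (3.986e14 * 132092.0^2 / (4*pi^2))^(1/3)
r = 5.6058766e+07 m = 56058.7655 km
alt = r - R_E = 56058.7655 - 6371 = 49687.7655 km

49687.7655 km


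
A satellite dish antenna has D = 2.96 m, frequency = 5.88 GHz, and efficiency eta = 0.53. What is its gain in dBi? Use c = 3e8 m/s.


lambda = c/f = 3e8 / 5.88e+09 = 0.05102041 m
G = eta*(pi*D/lambda)^2 = 0.53*(pi*2.96/0.05102041)^2
G = 17606.4250 (linear)
G = 10*log10(17606.4250) = 42.4567 dBi

42.4567 dBi


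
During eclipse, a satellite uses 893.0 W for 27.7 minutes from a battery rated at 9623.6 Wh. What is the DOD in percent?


E_used = P * t / 60 = 893.0 * 27.7 / 60 = 412.2683 Wh
DOD = E_used / E_total * 100 = 412.2683 / 9623.6 * 100
DOD = 4.2839 %

4.2839 %


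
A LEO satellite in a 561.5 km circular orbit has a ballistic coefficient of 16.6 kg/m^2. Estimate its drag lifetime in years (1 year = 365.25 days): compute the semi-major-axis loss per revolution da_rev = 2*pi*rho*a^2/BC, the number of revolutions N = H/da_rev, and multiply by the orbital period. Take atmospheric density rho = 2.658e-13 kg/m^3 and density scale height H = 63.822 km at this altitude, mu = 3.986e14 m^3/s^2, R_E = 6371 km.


a = R_E + alt = 6932.5000 km = 6.9325e+06 m
da_rev = 2*pi*rho*a^2/BC = 2*pi*2.658e-13*(6.9325e+06)^2/16.6 = 4.835112 m per revolution
N = H/da_rev = 63822.0000 m / 4.835112 m = 13199.6950 revolutions
P = 2*pi*sqrt(a^3/mu) = 5744.4181 s
lifetime = N*P = 13199.6950 * 5744.4181 = 7.5824566e+07 s = 877.5991 days
years = 877.5991 / 365.25 = 2.4027 years

2.4027 years


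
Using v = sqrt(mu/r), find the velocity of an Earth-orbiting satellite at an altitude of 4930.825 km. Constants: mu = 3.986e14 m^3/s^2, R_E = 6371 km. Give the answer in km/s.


r = R_E + alt = 6371.0 + 4930.825 = 11301.8250 km = 1.1301825e+07 m
v = sqrt(mu/r) = sqrt(3.986e14 / 1.1301825e+07) = 5938.7406 m/s = 5.9387 km/s

5.9387 km/s


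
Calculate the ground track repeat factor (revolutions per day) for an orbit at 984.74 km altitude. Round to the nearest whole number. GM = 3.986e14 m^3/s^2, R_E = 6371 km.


r = 7.35574e+06 m
T = 2*pi*sqrt(r^3/mu) = 6278.4259 s = 104.6404 min
revs/day = 1440 / 104.6404 = 13.7614
Rounded: 14 revolutions per day

14 revolutions per day
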